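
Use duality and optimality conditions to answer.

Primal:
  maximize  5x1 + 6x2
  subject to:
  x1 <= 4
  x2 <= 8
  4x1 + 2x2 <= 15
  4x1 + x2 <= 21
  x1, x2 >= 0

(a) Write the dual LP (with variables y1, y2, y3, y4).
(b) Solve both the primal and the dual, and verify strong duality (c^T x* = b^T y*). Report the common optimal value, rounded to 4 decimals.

The standard primal-dual pair for 'max c^T x s.t. A x <= b, x >= 0' is:
  Dual:  min b^T y  s.t.  A^T y >= c,  y >= 0.

So the dual LP is:
  minimize  4y1 + 8y2 + 15y3 + 21y4
  subject to:
    y1 + 4y3 + 4y4 >= 5
    y2 + 2y3 + y4 >= 6
    y1, y2, y3, y4 >= 0

Solving the primal: x* = (0, 7.5).
  primal value c^T x* = 45.
Solving the dual: y* = (0, 0, 3, 0).
  dual value b^T y* = 45.
Strong duality: c^T x* = b^T y*. Confirmed.

45


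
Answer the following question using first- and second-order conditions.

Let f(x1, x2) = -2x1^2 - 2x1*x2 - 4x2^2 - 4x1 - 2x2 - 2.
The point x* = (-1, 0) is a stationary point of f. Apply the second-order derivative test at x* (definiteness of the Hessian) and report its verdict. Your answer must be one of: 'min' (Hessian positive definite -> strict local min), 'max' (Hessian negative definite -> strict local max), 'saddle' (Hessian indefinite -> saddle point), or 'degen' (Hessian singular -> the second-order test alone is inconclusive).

Compute the Hessian H = grad^2 f:
  H = [[-4, -2], [-2, -8]]
Verify stationarity: grad f(x*) = H x* + g = (0, 0).
Eigenvalues of H: -8.8284, -3.1716.
Both eigenvalues < 0, so H is negative definite -> x* is a strict local max.

max


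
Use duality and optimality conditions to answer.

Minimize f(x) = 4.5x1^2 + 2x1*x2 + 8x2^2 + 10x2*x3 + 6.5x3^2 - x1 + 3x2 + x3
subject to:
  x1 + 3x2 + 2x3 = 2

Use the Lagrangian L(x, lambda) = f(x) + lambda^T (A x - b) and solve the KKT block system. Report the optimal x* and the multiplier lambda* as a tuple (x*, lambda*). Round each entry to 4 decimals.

Form the Lagrangian:
  L(x, lambda) = (1/2) x^T Q x + c^T x + lambda^T (A x - b)
Stationarity (grad_x L = 0): Q x + c + A^T lambda = 0.
Primal feasibility: A x = b.

This gives the KKT block system:
  [ Q   A^T ] [ x     ]   [-c ]
  [ A    0  ] [ lambda ] = [ b ]

Solving the linear system:
  x*      = (0.4814, 0.3115, 0.292)
  lambda* = (-3.9558)
  f(x*)   = 4.3283

x* = (0.4814, 0.3115, 0.292), lambda* = (-3.9558)


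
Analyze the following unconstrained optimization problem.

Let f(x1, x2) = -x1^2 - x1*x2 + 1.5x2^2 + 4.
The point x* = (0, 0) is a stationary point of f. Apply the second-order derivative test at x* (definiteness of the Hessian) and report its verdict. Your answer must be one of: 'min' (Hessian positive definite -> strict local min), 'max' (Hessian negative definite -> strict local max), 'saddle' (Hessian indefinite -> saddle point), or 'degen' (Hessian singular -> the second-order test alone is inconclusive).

Compute the Hessian H = grad^2 f:
  H = [[-2, -1], [-1, 3]]
Verify stationarity: grad f(x*) = H x* + g = (0, 0).
Eigenvalues of H: -2.1926, 3.1926.
Eigenvalues have mixed signs, so H is indefinite -> x* is a saddle point.

saddle


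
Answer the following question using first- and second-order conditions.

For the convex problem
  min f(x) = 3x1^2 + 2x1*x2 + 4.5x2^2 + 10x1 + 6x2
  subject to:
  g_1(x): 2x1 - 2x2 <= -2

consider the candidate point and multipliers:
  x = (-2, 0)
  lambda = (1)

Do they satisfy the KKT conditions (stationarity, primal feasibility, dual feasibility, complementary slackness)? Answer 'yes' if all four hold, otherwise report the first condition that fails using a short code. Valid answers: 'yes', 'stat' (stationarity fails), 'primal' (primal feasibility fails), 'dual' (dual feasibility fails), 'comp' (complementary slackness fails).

Gradient of f: grad f(x) = Q x + c = (-2, 2)
Constraint values g_i(x) = a_i^T x - b_i:
  g_1((-2, 0)) = -2
Stationarity residual: grad f(x) + sum_i lambda_i a_i = (0, 0)
  -> stationarity OK
Primal feasibility (all g_i <= 0): OK
Dual feasibility (all lambda_i >= 0): OK
Complementary slackness (lambda_i * g_i(x) = 0 for all i): FAILS

Verdict: the first failing condition is complementary_slackness -> comp.

comp


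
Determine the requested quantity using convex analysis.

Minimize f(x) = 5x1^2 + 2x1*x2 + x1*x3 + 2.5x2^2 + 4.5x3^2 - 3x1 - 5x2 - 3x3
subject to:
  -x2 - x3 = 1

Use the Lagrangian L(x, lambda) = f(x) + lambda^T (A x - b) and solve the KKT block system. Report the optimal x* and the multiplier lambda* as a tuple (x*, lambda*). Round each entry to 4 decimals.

Form the Lagrangian:
  L(x, lambda) = (1/2) x^T Q x + c^T x + lambda^T (A x - b)
Stationarity (grad_x L = 0): Q x + c + A^T lambda = 0.
Primal feasibility: A x = b.

This gives the KKT block system:
  [ Q   A^T ] [ x     ]   [-c ]
  [ A    0  ] [ lambda ] = [ b ]

Solving the linear system:
  x*      = (0.4532, -0.5324, -0.4676)
  lambda* = (-6.7554)
  f(x*)   = 4.7302

x* = (0.4532, -0.5324, -0.4676), lambda* = (-6.7554)


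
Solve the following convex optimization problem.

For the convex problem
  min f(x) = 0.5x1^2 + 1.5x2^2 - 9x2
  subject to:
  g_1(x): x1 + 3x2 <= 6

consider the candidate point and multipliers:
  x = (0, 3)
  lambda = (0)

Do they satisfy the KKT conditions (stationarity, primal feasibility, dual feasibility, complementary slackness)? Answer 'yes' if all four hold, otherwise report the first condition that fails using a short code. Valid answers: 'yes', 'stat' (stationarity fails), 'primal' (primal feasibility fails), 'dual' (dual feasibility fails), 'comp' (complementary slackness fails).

Gradient of f: grad f(x) = Q x + c = (0, 0)
Constraint values g_i(x) = a_i^T x - b_i:
  g_1((0, 3)) = 3
Stationarity residual: grad f(x) + sum_i lambda_i a_i = (0, 0)
  -> stationarity OK
Primal feasibility (all g_i <= 0): FAILS
Dual feasibility (all lambda_i >= 0): OK
Complementary slackness (lambda_i * g_i(x) = 0 for all i): OK

Verdict: the first failing condition is primal_feasibility -> primal.

primal


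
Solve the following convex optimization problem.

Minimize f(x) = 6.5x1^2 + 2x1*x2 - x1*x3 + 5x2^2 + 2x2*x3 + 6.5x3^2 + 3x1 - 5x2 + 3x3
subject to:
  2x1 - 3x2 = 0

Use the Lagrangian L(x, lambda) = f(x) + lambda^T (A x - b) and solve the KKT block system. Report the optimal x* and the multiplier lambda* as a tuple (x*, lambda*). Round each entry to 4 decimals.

Form the Lagrangian:
  L(x, lambda) = (1/2) x^T Q x + c^T x + lambda^T (A x - b)
Stationarity (grad_x L = 0): Q x + c + A^T lambda = 0.
Primal feasibility: A x = b.

This gives the KKT block system:
  [ Q   A^T ] [ x     ]   [-c ]
  [ A    0  ] [ lambda ] = [ b ]

Solving the linear system:
  x*      = (0.0204, 0.0136, -0.2313)
  lambda* = (-1.7619)
  f(x*)   = -0.3503

x* = (0.0204, 0.0136, -0.2313), lambda* = (-1.7619)


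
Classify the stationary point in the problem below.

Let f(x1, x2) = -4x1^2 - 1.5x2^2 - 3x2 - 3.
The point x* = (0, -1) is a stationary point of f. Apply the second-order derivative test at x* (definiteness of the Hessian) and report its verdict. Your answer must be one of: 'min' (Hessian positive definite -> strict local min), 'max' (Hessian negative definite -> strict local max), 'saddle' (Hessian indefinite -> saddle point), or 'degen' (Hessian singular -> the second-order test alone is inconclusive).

Compute the Hessian H = grad^2 f:
  H = [[-8, 0], [0, -3]]
Verify stationarity: grad f(x*) = H x* + g = (0, 0).
Eigenvalues of H: -8, -3.
Both eigenvalues < 0, so H is negative definite -> x* is a strict local max.

max


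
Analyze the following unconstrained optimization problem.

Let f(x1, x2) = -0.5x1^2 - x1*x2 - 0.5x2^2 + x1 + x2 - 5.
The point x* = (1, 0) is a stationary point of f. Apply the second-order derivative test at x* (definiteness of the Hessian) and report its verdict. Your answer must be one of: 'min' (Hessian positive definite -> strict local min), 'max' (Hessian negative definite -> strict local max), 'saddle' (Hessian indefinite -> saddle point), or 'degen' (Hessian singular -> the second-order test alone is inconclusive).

Compute the Hessian H = grad^2 f:
  H = [[-1, -1], [-1, -1]]
Verify stationarity: grad f(x*) = H x* + g = (0, 0).
Eigenvalues of H: -2, 0.
H has a zero eigenvalue (singular; negative semidefinite but not definite), so H is neither positive definite, negative definite, nor indefinite. The second-order test alone is inconclusive -> degen.
(Indeed, f is constant along the null direction of H through x*, so x* is not a strict local extremum.)

degen


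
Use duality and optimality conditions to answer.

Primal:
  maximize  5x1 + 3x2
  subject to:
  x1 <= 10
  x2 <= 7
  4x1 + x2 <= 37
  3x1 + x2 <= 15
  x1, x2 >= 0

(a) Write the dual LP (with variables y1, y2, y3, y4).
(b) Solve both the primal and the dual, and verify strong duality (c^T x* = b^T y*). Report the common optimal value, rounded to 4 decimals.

The standard primal-dual pair for 'max c^T x s.t. A x <= b, x >= 0' is:
  Dual:  min b^T y  s.t.  A^T y >= c,  y >= 0.

So the dual LP is:
  minimize  10y1 + 7y2 + 37y3 + 15y4
  subject to:
    y1 + 4y3 + 3y4 >= 5
    y2 + y3 + y4 >= 3
    y1, y2, y3, y4 >= 0

Solving the primal: x* = (2.6667, 7).
  primal value c^T x* = 34.3333.
Solving the dual: y* = (0, 1.3333, 0, 1.6667).
  dual value b^T y* = 34.3333.
Strong duality: c^T x* = b^T y*. Confirmed.

34.3333


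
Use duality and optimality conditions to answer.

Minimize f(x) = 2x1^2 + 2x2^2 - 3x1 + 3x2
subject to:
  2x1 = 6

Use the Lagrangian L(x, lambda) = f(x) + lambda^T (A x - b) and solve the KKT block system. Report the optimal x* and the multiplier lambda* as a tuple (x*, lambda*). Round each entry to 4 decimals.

Form the Lagrangian:
  L(x, lambda) = (1/2) x^T Q x + c^T x + lambda^T (A x - b)
Stationarity (grad_x L = 0): Q x + c + A^T lambda = 0.
Primal feasibility: A x = b.

This gives the KKT block system:
  [ Q   A^T ] [ x     ]   [-c ]
  [ A    0  ] [ lambda ] = [ b ]

Solving the linear system:
  x*      = (3, -0.75)
  lambda* = (-4.5)
  f(x*)   = 7.875

x* = (3, -0.75), lambda* = (-4.5)


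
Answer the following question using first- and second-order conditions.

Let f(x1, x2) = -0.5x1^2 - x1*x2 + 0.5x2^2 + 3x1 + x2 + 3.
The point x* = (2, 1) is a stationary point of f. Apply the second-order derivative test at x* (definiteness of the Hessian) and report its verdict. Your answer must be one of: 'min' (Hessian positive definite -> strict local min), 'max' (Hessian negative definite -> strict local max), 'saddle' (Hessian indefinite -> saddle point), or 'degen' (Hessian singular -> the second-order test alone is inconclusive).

Compute the Hessian H = grad^2 f:
  H = [[-1, -1], [-1, 1]]
Verify stationarity: grad f(x*) = H x* + g = (0, 0).
Eigenvalues of H: -1.4142, 1.4142.
Eigenvalues have mixed signs, so H is indefinite -> x* is a saddle point.

saddle


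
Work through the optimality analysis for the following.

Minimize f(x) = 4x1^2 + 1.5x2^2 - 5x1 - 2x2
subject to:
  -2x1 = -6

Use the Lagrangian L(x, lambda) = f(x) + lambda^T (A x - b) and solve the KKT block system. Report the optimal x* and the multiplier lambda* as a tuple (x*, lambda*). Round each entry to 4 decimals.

Form the Lagrangian:
  L(x, lambda) = (1/2) x^T Q x + c^T x + lambda^T (A x - b)
Stationarity (grad_x L = 0): Q x + c + A^T lambda = 0.
Primal feasibility: A x = b.

This gives the KKT block system:
  [ Q   A^T ] [ x     ]   [-c ]
  [ A    0  ] [ lambda ] = [ b ]

Solving the linear system:
  x*      = (3, 0.6667)
  lambda* = (9.5)
  f(x*)   = 20.3333

x* = (3, 0.6667), lambda* = (9.5)


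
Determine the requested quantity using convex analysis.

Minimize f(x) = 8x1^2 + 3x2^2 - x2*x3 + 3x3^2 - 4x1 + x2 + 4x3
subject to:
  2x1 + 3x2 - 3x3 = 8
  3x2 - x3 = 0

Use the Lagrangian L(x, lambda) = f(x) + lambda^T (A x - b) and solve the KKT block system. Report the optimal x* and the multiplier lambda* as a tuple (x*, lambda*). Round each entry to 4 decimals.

Form the Lagrangian:
  L(x, lambda) = (1/2) x^T Q x + c^T x + lambda^T (A x - b)
Stationarity (grad_x L = 0): Q x + c + A^T lambda = 0.
Primal feasibility: A x = b.

This gives the KKT block system:
  [ Q   A^T ] [ x     ]   [-c ]
  [ A    0  ] [ lambda ] = [ b ]

Solving the linear system:
  x*      = (1.0758, -0.9747, -2.9242)
  lambda* = (-6.6061, 7.2475)
  f(x*)   = 17.9369

x* = (1.0758, -0.9747, -2.9242), lambda* = (-6.6061, 7.2475)


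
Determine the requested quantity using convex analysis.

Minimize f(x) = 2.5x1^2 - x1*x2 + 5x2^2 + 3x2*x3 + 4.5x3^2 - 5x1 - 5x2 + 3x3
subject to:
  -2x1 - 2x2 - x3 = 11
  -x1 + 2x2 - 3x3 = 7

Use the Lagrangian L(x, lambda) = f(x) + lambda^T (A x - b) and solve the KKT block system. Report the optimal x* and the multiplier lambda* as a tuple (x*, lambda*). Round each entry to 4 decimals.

Form the Lagrangian:
  L(x, lambda) = (1/2) x^T Q x + c^T x + lambda^T (A x - b)
Stationarity (grad_x L = 0): Q x + c + A^T lambda = 0.
Primal feasibility: A x = b.

This gives the KKT block system:
  [ Q   A^T ] [ x     ]   [-c ]
  [ A    0  ] [ lambda ] = [ b ]

Solving the linear system:
  x*      = (-3.636, -0.9775, -1.773)
  lambda* = (-10.1438, -1.9151)
  f(x*)   = 71.3683

x* = (-3.636, -0.9775, -1.773), lambda* = (-10.1438, -1.9151)


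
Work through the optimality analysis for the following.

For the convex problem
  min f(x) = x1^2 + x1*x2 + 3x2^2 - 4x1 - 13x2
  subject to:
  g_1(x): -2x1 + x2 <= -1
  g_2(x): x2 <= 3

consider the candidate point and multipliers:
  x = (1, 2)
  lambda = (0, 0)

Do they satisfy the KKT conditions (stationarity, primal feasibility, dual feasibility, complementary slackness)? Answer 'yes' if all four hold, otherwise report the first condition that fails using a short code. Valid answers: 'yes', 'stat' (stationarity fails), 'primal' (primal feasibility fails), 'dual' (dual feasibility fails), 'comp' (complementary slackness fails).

Gradient of f: grad f(x) = Q x + c = (0, 0)
Constraint values g_i(x) = a_i^T x - b_i:
  g_1((1, 2)) = 1
  g_2((1, 2)) = -1
Stationarity residual: grad f(x) + sum_i lambda_i a_i = (0, 0)
  -> stationarity OK
Primal feasibility (all g_i <= 0): FAILS
Dual feasibility (all lambda_i >= 0): OK
Complementary slackness (lambda_i * g_i(x) = 0 for all i): OK

Verdict: the first failing condition is primal_feasibility -> primal.

primal


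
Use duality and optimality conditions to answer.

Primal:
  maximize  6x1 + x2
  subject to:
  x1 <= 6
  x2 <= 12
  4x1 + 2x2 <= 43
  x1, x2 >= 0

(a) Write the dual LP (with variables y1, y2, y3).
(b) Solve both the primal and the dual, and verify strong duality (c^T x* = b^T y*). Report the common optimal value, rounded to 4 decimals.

The standard primal-dual pair for 'max c^T x s.t. A x <= b, x >= 0' is:
  Dual:  min b^T y  s.t.  A^T y >= c,  y >= 0.

So the dual LP is:
  minimize  6y1 + 12y2 + 43y3
  subject to:
    y1 + 4y3 >= 6
    y2 + 2y3 >= 1
    y1, y2, y3 >= 0

Solving the primal: x* = (6, 9.5).
  primal value c^T x* = 45.5.
Solving the dual: y* = (4, 0, 0.5).
  dual value b^T y* = 45.5.
Strong duality: c^T x* = b^T y*. Confirmed.

45.5


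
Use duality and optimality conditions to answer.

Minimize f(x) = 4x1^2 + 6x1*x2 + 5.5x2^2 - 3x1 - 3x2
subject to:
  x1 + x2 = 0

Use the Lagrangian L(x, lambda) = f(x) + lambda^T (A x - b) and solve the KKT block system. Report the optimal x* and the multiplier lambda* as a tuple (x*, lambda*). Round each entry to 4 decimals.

Form the Lagrangian:
  L(x, lambda) = (1/2) x^T Q x + c^T x + lambda^T (A x - b)
Stationarity (grad_x L = 0): Q x + c + A^T lambda = 0.
Primal feasibility: A x = b.

This gives the KKT block system:
  [ Q   A^T ] [ x     ]   [-c ]
  [ A    0  ] [ lambda ] = [ b ]

Solving the linear system:
  x*      = (0, 0)
  lambda* = (3)
  f(x*)   = 0

x* = (0, 0), lambda* = (3)


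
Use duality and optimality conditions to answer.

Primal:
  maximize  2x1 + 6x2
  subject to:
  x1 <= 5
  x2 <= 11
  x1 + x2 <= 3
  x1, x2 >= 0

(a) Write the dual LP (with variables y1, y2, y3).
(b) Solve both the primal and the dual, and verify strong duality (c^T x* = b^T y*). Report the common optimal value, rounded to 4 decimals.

The standard primal-dual pair for 'max c^T x s.t. A x <= b, x >= 0' is:
  Dual:  min b^T y  s.t.  A^T y >= c,  y >= 0.

So the dual LP is:
  minimize  5y1 + 11y2 + 3y3
  subject to:
    y1 + y3 >= 2
    y2 + y3 >= 6
    y1, y2, y3 >= 0

Solving the primal: x* = (0, 3).
  primal value c^T x* = 18.
Solving the dual: y* = (0, 0, 6).
  dual value b^T y* = 18.
Strong duality: c^T x* = b^T y*. Confirmed.

18


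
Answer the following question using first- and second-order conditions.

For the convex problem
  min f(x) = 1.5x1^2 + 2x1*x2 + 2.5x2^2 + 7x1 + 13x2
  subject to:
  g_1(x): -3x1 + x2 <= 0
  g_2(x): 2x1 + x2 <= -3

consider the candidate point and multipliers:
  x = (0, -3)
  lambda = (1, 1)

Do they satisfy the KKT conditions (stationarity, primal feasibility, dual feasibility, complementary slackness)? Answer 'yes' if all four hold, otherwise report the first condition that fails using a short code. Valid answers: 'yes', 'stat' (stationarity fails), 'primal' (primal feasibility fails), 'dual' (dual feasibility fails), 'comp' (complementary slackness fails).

Gradient of f: grad f(x) = Q x + c = (1, -2)
Constraint values g_i(x) = a_i^T x - b_i:
  g_1((0, -3)) = -3
  g_2((0, -3)) = 0
Stationarity residual: grad f(x) + sum_i lambda_i a_i = (0, 0)
  -> stationarity OK
Primal feasibility (all g_i <= 0): OK
Dual feasibility (all lambda_i >= 0): OK
Complementary slackness (lambda_i * g_i(x) = 0 for all i): FAILS

Verdict: the first failing condition is complementary_slackness -> comp.

comp


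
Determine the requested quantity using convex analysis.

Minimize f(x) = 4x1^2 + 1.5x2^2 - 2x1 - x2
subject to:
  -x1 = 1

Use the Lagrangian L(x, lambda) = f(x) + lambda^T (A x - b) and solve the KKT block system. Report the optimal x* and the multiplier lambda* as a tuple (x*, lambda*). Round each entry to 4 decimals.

Form the Lagrangian:
  L(x, lambda) = (1/2) x^T Q x + c^T x + lambda^T (A x - b)
Stationarity (grad_x L = 0): Q x + c + A^T lambda = 0.
Primal feasibility: A x = b.

This gives the KKT block system:
  [ Q   A^T ] [ x     ]   [-c ]
  [ A    0  ] [ lambda ] = [ b ]

Solving the linear system:
  x*      = (-1, 0.3333)
  lambda* = (-10)
  f(x*)   = 5.8333

x* = (-1, 0.3333), lambda* = (-10)


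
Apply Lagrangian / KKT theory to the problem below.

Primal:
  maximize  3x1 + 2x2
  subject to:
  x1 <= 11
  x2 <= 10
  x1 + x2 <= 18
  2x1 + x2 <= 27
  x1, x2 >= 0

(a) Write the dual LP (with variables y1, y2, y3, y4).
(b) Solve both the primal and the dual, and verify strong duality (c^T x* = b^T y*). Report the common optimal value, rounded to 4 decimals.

The standard primal-dual pair for 'max c^T x s.t. A x <= b, x >= 0' is:
  Dual:  min b^T y  s.t.  A^T y >= c,  y >= 0.

So the dual LP is:
  minimize  11y1 + 10y2 + 18y3 + 27y4
  subject to:
    y1 + y3 + 2y4 >= 3
    y2 + y3 + y4 >= 2
    y1, y2, y3, y4 >= 0

Solving the primal: x* = (9, 9).
  primal value c^T x* = 45.
Solving the dual: y* = (0, 0, 1, 1).
  dual value b^T y* = 45.
Strong duality: c^T x* = b^T y*. Confirmed.

45


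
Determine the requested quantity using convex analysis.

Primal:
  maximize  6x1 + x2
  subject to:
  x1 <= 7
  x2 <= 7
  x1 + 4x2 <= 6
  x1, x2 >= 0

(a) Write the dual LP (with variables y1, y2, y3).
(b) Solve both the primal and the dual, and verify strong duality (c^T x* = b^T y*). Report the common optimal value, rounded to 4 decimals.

The standard primal-dual pair for 'max c^T x s.t. A x <= b, x >= 0' is:
  Dual:  min b^T y  s.t.  A^T y >= c,  y >= 0.

So the dual LP is:
  minimize  7y1 + 7y2 + 6y3
  subject to:
    y1 + y3 >= 6
    y2 + 4y3 >= 1
    y1, y2, y3 >= 0

Solving the primal: x* = (6, 0).
  primal value c^T x* = 36.
Solving the dual: y* = (0, 0, 6).
  dual value b^T y* = 36.
Strong duality: c^T x* = b^T y*. Confirmed.

36


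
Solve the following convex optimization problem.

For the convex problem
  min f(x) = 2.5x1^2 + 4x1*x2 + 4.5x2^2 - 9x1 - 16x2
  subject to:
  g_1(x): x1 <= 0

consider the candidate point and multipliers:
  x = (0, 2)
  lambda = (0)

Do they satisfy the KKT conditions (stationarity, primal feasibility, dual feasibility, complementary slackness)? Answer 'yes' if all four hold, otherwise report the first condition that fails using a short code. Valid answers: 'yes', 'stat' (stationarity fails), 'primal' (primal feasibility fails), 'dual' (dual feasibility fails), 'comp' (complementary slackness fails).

Gradient of f: grad f(x) = Q x + c = (-1, 2)
Constraint values g_i(x) = a_i^T x - b_i:
  g_1((0, 2)) = 0
Stationarity residual: grad f(x) + sum_i lambda_i a_i = (-1, 2)
  -> stationarity FAILS
Primal feasibility (all g_i <= 0): OK
Dual feasibility (all lambda_i >= 0): OK
Complementary slackness (lambda_i * g_i(x) = 0 for all i): OK

Verdict: the first failing condition is stationarity -> stat.

stat


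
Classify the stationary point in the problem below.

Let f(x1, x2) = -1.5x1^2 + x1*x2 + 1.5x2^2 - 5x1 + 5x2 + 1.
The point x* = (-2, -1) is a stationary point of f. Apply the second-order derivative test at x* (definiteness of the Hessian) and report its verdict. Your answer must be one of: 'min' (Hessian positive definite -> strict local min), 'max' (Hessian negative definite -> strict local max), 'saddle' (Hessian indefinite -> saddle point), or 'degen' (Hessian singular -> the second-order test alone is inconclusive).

Compute the Hessian H = grad^2 f:
  H = [[-3, 1], [1, 3]]
Verify stationarity: grad f(x*) = H x* + g = (0, 0).
Eigenvalues of H: -3.1623, 3.1623.
Eigenvalues have mixed signs, so H is indefinite -> x* is a saddle point.

saddle


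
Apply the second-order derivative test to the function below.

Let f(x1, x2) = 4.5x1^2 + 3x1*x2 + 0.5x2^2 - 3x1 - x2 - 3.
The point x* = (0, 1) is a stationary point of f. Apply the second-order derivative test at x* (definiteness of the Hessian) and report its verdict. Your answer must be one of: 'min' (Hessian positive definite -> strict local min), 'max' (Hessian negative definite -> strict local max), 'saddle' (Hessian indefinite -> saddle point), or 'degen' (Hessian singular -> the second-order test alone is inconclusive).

Compute the Hessian H = grad^2 f:
  H = [[9, 3], [3, 1]]
Verify stationarity: grad f(x*) = H x* + g = (0, 0).
Eigenvalues of H: 0, 10.
H has a zero eigenvalue (singular; positive semidefinite but not definite), so H is neither positive definite, negative definite, nor indefinite. The second-order test alone is inconclusive -> degen.
(Indeed, f is constant along the null direction of H through x*, so x* is not a strict local extremum.)

degen


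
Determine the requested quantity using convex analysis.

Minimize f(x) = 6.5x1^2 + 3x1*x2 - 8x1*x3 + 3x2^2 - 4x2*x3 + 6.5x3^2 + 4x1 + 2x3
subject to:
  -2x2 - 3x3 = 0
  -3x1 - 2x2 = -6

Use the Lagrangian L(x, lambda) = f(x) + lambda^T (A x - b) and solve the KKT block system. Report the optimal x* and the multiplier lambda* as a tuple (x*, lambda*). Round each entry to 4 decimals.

Form the Lagrangian:
  L(x, lambda) = (1/2) x^T Q x + c^T x + lambda^T (A x - b)
Stationarity (grad_x L = 0): Q x + c + A^T lambda = 0.
Primal feasibility: A x = b.

This gives the KKT block system:
  [ Q   A^T ] [ x     ]   [-c ]
  [ A    0  ] [ lambda ] = [ b ]

Solving the linear system:
  x*      = (1.7358, 0.3962, -0.2642)
  lambda* = (-5.6352, 9.956)
  f(x*)   = 33.0755

x* = (1.7358, 0.3962, -0.2642), lambda* = (-5.6352, 9.956)


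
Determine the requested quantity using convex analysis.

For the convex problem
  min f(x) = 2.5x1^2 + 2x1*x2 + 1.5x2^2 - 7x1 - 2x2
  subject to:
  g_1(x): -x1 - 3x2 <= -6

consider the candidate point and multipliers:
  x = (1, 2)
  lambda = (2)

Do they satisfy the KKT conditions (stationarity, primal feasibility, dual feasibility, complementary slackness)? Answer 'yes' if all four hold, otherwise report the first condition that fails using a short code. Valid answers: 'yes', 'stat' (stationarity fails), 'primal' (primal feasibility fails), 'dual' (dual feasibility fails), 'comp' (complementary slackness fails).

Gradient of f: grad f(x) = Q x + c = (2, 6)
Constraint values g_i(x) = a_i^T x - b_i:
  g_1((1, 2)) = -1
Stationarity residual: grad f(x) + sum_i lambda_i a_i = (0, 0)
  -> stationarity OK
Primal feasibility (all g_i <= 0): OK
Dual feasibility (all lambda_i >= 0): OK
Complementary slackness (lambda_i * g_i(x) = 0 for all i): FAILS

Verdict: the first failing condition is complementary_slackness -> comp.

comp


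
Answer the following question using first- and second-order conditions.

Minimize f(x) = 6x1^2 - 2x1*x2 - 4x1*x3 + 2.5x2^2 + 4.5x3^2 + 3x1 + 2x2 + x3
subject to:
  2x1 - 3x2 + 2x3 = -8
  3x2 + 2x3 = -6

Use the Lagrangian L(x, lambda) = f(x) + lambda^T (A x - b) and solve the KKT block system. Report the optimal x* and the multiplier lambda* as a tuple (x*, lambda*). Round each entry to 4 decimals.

Form the Lagrangian:
  L(x, lambda) = (1/2) x^T Q x + c^T x + lambda^T (A x - b)
Stationarity (grad_x L = 0): Q x + c + A^T lambda = 0.
Primal feasibility: A x = b.

This gives the KKT block system:
  [ Q   A^T ] [ x     ]   [-c ]
  [ A    0  ] [ lambda ] = [ b ]

Solving the linear system:
  x*      = (-1.8776, -0.2925, -2.5612)
  lambda* = (4.3506, 2.9197)
  f(x*)   = 21.7719

x* = (-1.8776, -0.2925, -2.5612), lambda* = (4.3506, 2.9197)


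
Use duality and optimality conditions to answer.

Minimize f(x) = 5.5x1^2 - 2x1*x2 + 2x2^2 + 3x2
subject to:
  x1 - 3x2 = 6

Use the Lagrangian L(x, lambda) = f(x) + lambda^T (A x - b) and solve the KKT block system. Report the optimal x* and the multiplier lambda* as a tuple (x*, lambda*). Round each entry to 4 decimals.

Form the Lagrangian:
  L(x, lambda) = (1/2) x^T Q x + c^T x + lambda^T (A x - b)
Stationarity (grad_x L = 0): Q x + c + A^T lambda = 0.
Primal feasibility: A x = b.

This gives the KKT block system:
  [ Q   A^T ] [ x     ]   [-c ]
  [ A    0  ] [ lambda ] = [ b ]

Solving the linear system:
  x*      = (-0.2308, -2.0769)
  lambda* = (-1.6154)
  f(x*)   = 1.7308

x* = (-0.2308, -2.0769), lambda* = (-1.6154)


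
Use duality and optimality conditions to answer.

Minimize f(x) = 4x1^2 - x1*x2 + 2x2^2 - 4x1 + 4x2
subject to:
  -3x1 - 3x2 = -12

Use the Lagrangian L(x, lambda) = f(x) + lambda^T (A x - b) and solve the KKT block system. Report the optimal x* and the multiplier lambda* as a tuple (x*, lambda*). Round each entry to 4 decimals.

Form the Lagrangian:
  L(x, lambda) = (1/2) x^T Q x + c^T x + lambda^T (A x - b)
Stationarity (grad_x L = 0): Q x + c + A^T lambda = 0.
Primal feasibility: A x = b.

This gives the KKT block system:
  [ Q   A^T ] [ x     ]   [-c ]
  [ A    0  ] [ lambda ] = [ b ]

Solving the linear system:
  x*      = (2, 2)
  lambda* = (3.3333)
  f(x*)   = 20

x* = (2, 2), lambda* = (3.3333)


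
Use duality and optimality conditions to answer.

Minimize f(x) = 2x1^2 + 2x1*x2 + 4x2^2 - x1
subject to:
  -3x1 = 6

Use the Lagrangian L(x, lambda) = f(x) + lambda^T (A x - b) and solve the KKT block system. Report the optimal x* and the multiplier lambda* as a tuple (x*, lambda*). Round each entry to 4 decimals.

Form the Lagrangian:
  L(x, lambda) = (1/2) x^T Q x + c^T x + lambda^T (A x - b)
Stationarity (grad_x L = 0): Q x + c + A^T lambda = 0.
Primal feasibility: A x = b.

This gives the KKT block system:
  [ Q   A^T ] [ x     ]   [-c ]
  [ A    0  ] [ lambda ] = [ b ]

Solving the linear system:
  x*      = (-2, 0.5)
  lambda* = (-2.6667)
  f(x*)   = 9

x* = (-2, 0.5), lambda* = (-2.6667)


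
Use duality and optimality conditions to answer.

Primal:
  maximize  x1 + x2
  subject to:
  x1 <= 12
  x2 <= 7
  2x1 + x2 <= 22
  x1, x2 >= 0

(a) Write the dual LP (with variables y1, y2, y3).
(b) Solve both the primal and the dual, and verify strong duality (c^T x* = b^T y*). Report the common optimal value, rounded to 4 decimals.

The standard primal-dual pair for 'max c^T x s.t. A x <= b, x >= 0' is:
  Dual:  min b^T y  s.t.  A^T y >= c,  y >= 0.

So the dual LP is:
  minimize  12y1 + 7y2 + 22y3
  subject to:
    y1 + 2y3 >= 1
    y2 + y3 >= 1
    y1, y2, y3 >= 0

Solving the primal: x* = (7.5, 7).
  primal value c^T x* = 14.5.
Solving the dual: y* = (0, 0.5, 0.5).
  dual value b^T y* = 14.5.
Strong duality: c^T x* = b^T y*. Confirmed.

14.5


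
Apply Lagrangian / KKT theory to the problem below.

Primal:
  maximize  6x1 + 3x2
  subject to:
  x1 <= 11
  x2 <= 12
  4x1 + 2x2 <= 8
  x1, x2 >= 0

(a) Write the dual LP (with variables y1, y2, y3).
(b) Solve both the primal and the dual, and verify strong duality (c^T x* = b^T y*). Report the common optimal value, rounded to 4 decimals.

The standard primal-dual pair for 'max c^T x s.t. A x <= b, x >= 0' is:
  Dual:  min b^T y  s.t.  A^T y >= c,  y >= 0.

So the dual LP is:
  minimize  11y1 + 12y2 + 8y3
  subject to:
    y1 + 4y3 >= 6
    y2 + 2y3 >= 3
    y1, y2, y3 >= 0

Solving the primal: x* = (2, 0).
  primal value c^T x* = 12.
Solving the dual: y* = (0, 0, 1.5).
  dual value b^T y* = 12.
Strong duality: c^T x* = b^T y*. Confirmed.

12


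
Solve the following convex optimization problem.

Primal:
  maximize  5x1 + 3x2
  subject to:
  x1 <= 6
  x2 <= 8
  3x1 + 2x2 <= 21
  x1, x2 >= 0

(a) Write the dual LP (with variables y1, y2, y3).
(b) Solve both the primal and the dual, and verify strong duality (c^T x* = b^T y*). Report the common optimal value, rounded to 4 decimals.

The standard primal-dual pair for 'max c^T x s.t. A x <= b, x >= 0' is:
  Dual:  min b^T y  s.t.  A^T y >= c,  y >= 0.

So the dual LP is:
  minimize  6y1 + 8y2 + 21y3
  subject to:
    y1 + 3y3 >= 5
    y2 + 2y3 >= 3
    y1, y2, y3 >= 0

Solving the primal: x* = (6, 1.5).
  primal value c^T x* = 34.5.
Solving the dual: y* = (0.5, 0, 1.5).
  dual value b^T y* = 34.5.
Strong duality: c^T x* = b^T y*. Confirmed.

34.5


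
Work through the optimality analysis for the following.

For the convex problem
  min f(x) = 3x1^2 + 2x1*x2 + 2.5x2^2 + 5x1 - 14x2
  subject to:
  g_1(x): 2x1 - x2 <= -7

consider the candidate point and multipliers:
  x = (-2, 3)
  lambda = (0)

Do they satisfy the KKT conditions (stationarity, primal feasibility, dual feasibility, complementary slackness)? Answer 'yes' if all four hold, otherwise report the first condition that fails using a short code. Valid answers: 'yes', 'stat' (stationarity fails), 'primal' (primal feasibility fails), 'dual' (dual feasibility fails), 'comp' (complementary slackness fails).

Gradient of f: grad f(x) = Q x + c = (-1, -3)
Constraint values g_i(x) = a_i^T x - b_i:
  g_1((-2, 3)) = 0
Stationarity residual: grad f(x) + sum_i lambda_i a_i = (-1, -3)
  -> stationarity FAILS
Primal feasibility (all g_i <= 0): OK
Dual feasibility (all lambda_i >= 0): OK
Complementary slackness (lambda_i * g_i(x) = 0 for all i): OK

Verdict: the first failing condition is stationarity -> stat.

stat


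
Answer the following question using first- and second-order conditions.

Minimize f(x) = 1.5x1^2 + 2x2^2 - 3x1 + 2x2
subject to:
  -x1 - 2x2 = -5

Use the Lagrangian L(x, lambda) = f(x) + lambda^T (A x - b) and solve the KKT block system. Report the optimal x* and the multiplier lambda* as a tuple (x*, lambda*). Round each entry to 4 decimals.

Form the Lagrangian:
  L(x, lambda) = (1/2) x^T Q x + c^T x + lambda^T (A x - b)
Stationarity (grad_x L = 0): Q x + c + A^T lambda = 0.
Primal feasibility: A x = b.

This gives the KKT block system:
  [ Q   A^T ] [ x     ]   [-c ]
  [ A    0  ] [ lambda ] = [ b ]

Solving the linear system:
  x*      = (2.25, 1.375)
  lambda* = (3.75)
  f(x*)   = 7.375

x* = (2.25, 1.375), lambda* = (3.75)


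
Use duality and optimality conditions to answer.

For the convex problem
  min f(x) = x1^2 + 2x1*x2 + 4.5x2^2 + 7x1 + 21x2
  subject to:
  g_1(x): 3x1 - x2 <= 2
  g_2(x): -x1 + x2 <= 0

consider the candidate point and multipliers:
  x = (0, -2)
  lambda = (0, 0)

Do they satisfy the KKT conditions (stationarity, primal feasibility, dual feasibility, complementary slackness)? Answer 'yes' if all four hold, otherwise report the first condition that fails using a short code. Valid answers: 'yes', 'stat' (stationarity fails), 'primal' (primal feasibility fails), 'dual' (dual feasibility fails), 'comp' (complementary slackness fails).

Gradient of f: grad f(x) = Q x + c = (3, 3)
Constraint values g_i(x) = a_i^T x - b_i:
  g_1((0, -2)) = 0
  g_2((0, -2)) = -2
Stationarity residual: grad f(x) + sum_i lambda_i a_i = (3, 3)
  -> stationarity FAILS
Primal feasibility (all g_i <= 0): OK
Dual feasibility (all lambda_i >= 0): OK
Complementary slackness (lambda_i * g_i(x) = 0 for all i): OK

Verdict: the first failing condition is stationarity -> stat.

stat


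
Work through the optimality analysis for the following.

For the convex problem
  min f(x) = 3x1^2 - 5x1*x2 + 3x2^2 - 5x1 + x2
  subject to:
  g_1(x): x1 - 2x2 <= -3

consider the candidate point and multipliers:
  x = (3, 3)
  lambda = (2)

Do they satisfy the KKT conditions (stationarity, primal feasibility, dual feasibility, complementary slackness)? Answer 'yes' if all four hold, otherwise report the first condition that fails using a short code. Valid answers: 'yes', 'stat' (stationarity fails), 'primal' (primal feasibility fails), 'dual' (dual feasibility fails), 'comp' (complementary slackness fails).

Gradient of f: grad f(x) = Q x + c = (-2, 4)
Constraint values g_i(x) = a_i^T x - b_i:
  g_1((3, 3)) = 0
Stationarity residual: grad f(x) + sum_i lambda_i a_i = (0, 0)
  -> stationarity OK
Primal feasibility (all g_i <= 0): OK
Dual feasibility (all lambda_i >= 0): OK
Complementary slackness (lambda_i * g_i(x) = 0 for all i): OK

Verdict: yes, KKT holds.

yes


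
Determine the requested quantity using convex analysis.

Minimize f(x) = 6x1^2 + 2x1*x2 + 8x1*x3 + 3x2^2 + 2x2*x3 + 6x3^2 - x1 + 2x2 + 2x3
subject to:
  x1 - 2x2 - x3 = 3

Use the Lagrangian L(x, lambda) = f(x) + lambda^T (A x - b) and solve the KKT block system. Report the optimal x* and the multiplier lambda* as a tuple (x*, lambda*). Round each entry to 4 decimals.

Form the Lagrangian:
  L(x, lambda) = (1/2) x^T Q x + c^T x + lambda^T (A x - b)
Stationarity (grad_x L = 0): Q x + c + A^T lambda = 0.
Primal feasibility: A x = b.

This gives the KKT block system:
  [ Q   A^T ] [ x     ]   [-c ]
  [ A    0  ] [ lambda ] = [ b ]

Solving the linear system:
  x*      = (0.7537, -0.8015, -0.6434)
  lambda* = (-1.2941)
  f(x*)   = 0.1195

x* = (0.7537, -0.8015, -0.6434), lambda* = (-1.2941)


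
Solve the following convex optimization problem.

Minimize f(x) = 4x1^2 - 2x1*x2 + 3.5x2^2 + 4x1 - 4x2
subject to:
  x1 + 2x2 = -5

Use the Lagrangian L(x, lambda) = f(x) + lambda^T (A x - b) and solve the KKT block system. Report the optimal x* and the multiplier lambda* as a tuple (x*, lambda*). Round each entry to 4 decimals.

Form the Lagrangian:
  L(x, lambda) = (1/2) x^T Q x + c^T x + lambda^T (A x - b)
Stationarity (grad_x L = 0): Q x + c + A^T lambda = 0.
Primal feasibility: A x = b.

This gives the KKT block system:
  [ Q   A^T ] [ x     ]   [-c ]
  [ A    0  ] [ lambda ] = [ b ]

Solving the linear system:
  x*      = (-1.6809, -1.6596)
  lambda* = (6.1277)
  f(x*)   = 15.2766

x* = (-1.6809, -1.6596), lambda* = (6.1277)


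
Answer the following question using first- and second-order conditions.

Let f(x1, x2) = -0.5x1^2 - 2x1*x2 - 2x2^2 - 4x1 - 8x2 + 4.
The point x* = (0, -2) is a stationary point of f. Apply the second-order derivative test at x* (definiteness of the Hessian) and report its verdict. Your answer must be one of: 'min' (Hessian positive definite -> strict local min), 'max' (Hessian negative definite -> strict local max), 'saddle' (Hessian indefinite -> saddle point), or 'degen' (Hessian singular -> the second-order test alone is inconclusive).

Compute the Hessian H = grad^2 f:
  H = [[-1, -2], [-2, -4]]
Verify stationarity: grad f(x*) = H x* + g = (0, 0).
Eigenvalues of H: -5, 0.
H has a zero eigenvalue (singular; negative semidefinite but not definite), so H is neither positive definite, negative definite, nor indefinite. The second-order test alone is inconclusive -> degen.
(Indeed, f is constant along the null direction of H through x*, so x* is not a strict local extremum.)

degen


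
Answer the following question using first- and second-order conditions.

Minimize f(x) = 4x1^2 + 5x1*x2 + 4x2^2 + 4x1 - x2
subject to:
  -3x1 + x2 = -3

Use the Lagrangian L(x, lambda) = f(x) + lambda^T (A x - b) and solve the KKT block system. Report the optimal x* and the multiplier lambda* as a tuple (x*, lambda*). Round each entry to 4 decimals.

Form the Lagrangian:
  L(x, lambda) = (1/2) x^T Q x + c^T x + lambda^T (A x - b)
Stationarity (grad_x L = 0): Q x + c + A^T lambda = 0.
Primal feasibility: A x = b.

This gives the KKT block system:
  [ Q   A^T ] [ x     ]   [-c ]
  [ A    0  ] [ lambda ] = [ b ]

Solving the linear system:
  x*      = (0.7818, -0.6545)
  lambda* = (2.3273)
  f(x*)   = 5.3818

x* = (0.7818, -0.6545), lambda* = (2.3273)


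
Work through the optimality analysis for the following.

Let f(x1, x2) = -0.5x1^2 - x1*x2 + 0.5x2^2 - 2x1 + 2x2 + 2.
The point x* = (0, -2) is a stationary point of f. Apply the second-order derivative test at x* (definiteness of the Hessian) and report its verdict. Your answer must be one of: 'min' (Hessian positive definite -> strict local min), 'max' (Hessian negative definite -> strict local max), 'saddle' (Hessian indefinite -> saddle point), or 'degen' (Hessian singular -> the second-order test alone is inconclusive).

Compute the Hessian H = grad^2 f:
  H = [[-1, -1], [-1, 1]]
Verify stationarity: grad f(x*) = H x* + g = (0, 0).
Eigenvalues of H: -1.4142, 1.4142.
Eigenvalues have mixed signs, so H is indefinite -> x* is a saddle point.

saddle


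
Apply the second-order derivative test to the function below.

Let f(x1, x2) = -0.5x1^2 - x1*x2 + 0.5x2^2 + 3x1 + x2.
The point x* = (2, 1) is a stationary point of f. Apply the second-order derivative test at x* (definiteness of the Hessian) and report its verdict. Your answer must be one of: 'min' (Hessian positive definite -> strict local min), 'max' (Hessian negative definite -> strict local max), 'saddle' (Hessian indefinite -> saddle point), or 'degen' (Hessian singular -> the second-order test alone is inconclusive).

Compute the Hessian H = grad^2 f:
  H = [[-1, -1], [-1, 1]]
Verify stationarity: grad f(x*) = H x* + g = (0, 0).
Eigenvalues of H: -1.4142, 1.4142.
Eigenvalues have mixed signs, so H is indefinite -> x* is a saddle point.

saddle


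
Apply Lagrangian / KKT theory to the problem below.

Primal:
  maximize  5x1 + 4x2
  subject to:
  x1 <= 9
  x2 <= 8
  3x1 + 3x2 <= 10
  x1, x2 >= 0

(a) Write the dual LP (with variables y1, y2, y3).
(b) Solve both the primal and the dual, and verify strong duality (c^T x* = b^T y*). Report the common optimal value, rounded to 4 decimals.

The standard primal-dual pair for 'max c^T x s.t. A x <= b, x >= 0' is:
  Dual:  min b^T y  s.t.  A^T y >= c,  y >= 0.

So the dual LP is:
  minimize  9y1 + 8y2 + 10y3
  subject to:
    y1 + 3y3 >= 5
    y2 + 3y3 >= 4
    y1, y2, y3 >= 0

Solving the primal: x* = (3.3333, 0).
  primal value c^T x* = 16.6667.
Solving the dual: y* = (0, 0, 1.6667).
  dual value b^T y* = 16.6667.
Strong duality: c^T x* = b^T y*. Confirmed.

16.6667


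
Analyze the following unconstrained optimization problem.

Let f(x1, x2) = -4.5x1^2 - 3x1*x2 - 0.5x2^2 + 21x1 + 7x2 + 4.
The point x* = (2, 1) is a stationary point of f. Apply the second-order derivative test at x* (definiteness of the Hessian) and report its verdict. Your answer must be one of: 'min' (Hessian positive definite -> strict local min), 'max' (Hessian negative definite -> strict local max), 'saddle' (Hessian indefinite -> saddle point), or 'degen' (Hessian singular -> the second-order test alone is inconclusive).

Compute the Hessian H = grad^2 f:
  H = [[-9, -3], [-3, -1]]
Verify stationarity: grad f(x*) = H x* + g = (0, 0).
Eigenvalues of H: -10, 0.
H has a zero eigenvalue (singular; negative semidefinite but not definite), so H is neither positive definite, negative definite, nor indefinite. The second-order test alone is inconclusive -> degen.
(Indeed, f is constant along the null direction of H through x*, so x* is not a strict local extremum.)

degen


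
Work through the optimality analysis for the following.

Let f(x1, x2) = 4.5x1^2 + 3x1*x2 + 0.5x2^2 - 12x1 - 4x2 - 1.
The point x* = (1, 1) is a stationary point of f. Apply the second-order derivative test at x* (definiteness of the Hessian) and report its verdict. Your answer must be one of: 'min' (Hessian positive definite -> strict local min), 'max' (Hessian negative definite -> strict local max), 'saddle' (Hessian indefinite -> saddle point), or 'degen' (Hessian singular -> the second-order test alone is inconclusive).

Compute the Hessian H = grad^2 f:
  H = [[9, 3], [3, 1]]
Verify stationarity: grad f(x*) = H x* + g = (0, 0).
Eigenvalues of H: 0, 10.
H has a zero eigenvalue (singular; positive semidefinite but not definite), so H is neither positive definite, negative definite, nor indefinite. The second-order test alone is inconclusive -> degen.
(Indeed, f is constant along the null direction of H through x*, so x* is not a strict local extremum.)

degen
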